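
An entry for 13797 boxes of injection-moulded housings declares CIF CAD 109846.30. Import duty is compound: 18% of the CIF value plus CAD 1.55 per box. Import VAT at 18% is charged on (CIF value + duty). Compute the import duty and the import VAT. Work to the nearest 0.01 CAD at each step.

Import duty: CAD 41157.68; import VAT: CAD 27180.72

Ad valorem component: 109846.30 × 18% = 19772.33
Specific component: 13797 × 1.55 = 21385.35
Import duty = 19772.33 + 21385.35 = 41157.68
VAT base = CIF + duty = 109846.30 + 41157.68 = 151003.98
Import VAT = 151003.98 × 18% = 27180.72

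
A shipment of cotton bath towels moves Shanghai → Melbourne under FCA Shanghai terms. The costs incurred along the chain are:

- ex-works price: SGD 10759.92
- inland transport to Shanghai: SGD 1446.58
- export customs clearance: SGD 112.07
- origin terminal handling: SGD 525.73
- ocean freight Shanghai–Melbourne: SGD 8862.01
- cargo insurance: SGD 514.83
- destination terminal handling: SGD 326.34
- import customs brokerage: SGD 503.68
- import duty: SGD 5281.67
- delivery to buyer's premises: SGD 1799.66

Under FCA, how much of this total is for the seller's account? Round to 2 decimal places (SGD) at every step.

Seller's account: SGD 12318.57

FCA: the seller delivers export-cleared goods to the carrier; the buyer bears costs from that point.
Seller's account: goods 10759.92 + inland to port 1446.58 + export clearance 112.07 = 12318.57
Buyer's account: origin terminal 525.73 + freight 8862.01 + insurance 514.83 + destination terminal 326.34 + brokerage 503.68 + duty 5281.67 + delivery 1799.66 = 17813.92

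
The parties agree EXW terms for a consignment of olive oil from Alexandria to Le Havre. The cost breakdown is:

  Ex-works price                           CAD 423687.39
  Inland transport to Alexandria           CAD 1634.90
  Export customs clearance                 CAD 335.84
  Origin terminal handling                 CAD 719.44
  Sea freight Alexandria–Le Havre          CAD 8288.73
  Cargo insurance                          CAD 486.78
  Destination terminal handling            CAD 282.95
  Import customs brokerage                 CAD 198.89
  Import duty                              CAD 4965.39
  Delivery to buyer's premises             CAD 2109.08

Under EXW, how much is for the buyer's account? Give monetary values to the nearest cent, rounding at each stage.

EXW: the seller makes goods available at their premises; the buyer bears all onward costs.
Seller's account: goods 423687.39 = 423687.39
Buyer's account: inland to port 1634.90 + export clearance 335.84 + origin terminal 719.44 + freight 8288.73 + insurance 486.78 + destination terminal 282.95 + brokerage 198.89 + duty 4965.39 + delivery 2109.08 = 19022.00

Buyer's account: CAD 19022.00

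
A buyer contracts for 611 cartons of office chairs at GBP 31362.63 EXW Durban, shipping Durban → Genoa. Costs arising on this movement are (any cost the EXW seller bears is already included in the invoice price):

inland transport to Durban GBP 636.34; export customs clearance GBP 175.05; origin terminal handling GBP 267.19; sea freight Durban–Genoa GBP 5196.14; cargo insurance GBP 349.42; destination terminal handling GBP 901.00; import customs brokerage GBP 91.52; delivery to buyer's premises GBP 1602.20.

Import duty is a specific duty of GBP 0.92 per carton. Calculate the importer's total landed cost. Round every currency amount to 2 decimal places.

EXW: the seller makes goods available at their premises; the buyer bears all onward costs.
CIF value = EXW price + inland to port + export clearance + origin terminal + freight + insurance = 31362.63 + 636.34 + 175.05 + 267.19 + 5196.14 + 349.42 = 37986.77
Import duty = 611 × 0.92 = 562.12
Buyer bears: inland to port 636.34 + export clearance 175.05 + origin terminal 267.19 + freight 5196.14 + insurance 349.42 + destination terminal 901.00 + brokerage 91.52 + delivery 1602.20 + duty 562.12 = 9780.98
Landed cost = invoice 31362.63 + 9780.98 = 41143.61

Total landed cost: GBP 41143.61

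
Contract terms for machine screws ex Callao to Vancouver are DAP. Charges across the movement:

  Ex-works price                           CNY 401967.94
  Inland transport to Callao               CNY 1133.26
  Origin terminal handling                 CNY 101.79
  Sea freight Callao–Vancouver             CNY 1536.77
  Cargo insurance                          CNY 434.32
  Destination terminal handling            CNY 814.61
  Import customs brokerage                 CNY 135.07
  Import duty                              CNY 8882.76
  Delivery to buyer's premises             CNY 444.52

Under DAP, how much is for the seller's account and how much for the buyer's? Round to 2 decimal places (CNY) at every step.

DAP: the seller bears all costs to the named destination except import duty and clearance.
Seller's account: goods 401967.94 + inland to port 1133.26 + origin terminal 101.79 + freight 1536.77 + insurance 434.32 + destination terminal 814.61 + delivery 444.52 = 406433.21
Buyer's account: brokerage 135.07 + duty 8882.76 = 9017.83

Seller: CNY 406433.21; buyer: CNY 9017.83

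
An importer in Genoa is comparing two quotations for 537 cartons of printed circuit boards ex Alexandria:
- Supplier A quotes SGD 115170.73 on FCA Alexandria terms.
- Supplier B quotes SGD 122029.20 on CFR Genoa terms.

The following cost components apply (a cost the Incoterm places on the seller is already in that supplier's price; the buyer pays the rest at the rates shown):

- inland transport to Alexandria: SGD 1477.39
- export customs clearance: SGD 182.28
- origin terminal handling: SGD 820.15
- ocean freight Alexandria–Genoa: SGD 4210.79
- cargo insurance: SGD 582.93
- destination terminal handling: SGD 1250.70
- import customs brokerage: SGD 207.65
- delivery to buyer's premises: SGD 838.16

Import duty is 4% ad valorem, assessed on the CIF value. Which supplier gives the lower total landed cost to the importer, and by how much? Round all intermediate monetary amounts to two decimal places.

Supplier A is cheaper by SGD 1900.64

Supplier A (FCA):
CIF value = FCA price + origin terminal + freight + insurance = 115170.73 + 820.15 + 4210.79 + 582.93 = 120784.60
Import duty = 120784.60 × 4% = 4831.38
Buyer bears (A): 820.15 + 4210.79 + 582.93 + 1250.70 + 207.65 + 838.16 = 7910.38
Landed cost (A) = invoice 115170.73 + 7910.38 + duty 4831.38 = 127912.49
Supplier B (CFR):
CIF value = CFR price + insurance = 122029.20 + 582.93 = 122612.13
Import duty = 122612.13 × 4% = 4904.49
Buyer bears (B): 582.93 + 1250.70 + 207.65 + 838.16 = 2879.44
Landed cost (B) = invoice 122029.20 + 2879.44 + duty 4904.49 = 129813.13
Difference = |127912.49 − 129813.13| = 1900.64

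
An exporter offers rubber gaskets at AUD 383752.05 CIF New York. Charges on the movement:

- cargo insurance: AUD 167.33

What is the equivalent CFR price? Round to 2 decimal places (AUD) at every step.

CFR price: AUD 383584.72

From CIF to CFR, the seller no longer bears: insurance.
CFR price = 383752.05 − 167.33 = 383584.72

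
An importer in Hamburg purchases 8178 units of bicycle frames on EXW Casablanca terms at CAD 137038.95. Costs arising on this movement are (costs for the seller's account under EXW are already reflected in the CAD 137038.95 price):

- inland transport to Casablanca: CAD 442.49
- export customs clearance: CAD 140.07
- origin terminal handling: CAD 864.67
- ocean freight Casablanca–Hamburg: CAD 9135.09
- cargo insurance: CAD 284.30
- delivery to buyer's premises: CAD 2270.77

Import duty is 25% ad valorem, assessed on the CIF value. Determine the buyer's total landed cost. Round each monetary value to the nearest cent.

Total landed cost: CAD 187152.73

EXW: the seller makes goods available at their premises; the buyer bears all onward costs.
CIF value = EXW price + inland to port + export clearance + origin terminal + freight + insurance = 137038.95 + 442.49 + 140.07 + 864.67 + 9135.09 + 284.30 = 147905.57
Import duty = 147905.57 × 25% = 36976.39
Buyer bears: inland to port 442.49 + export clearance 140.07 + origin terminal 864.67 + freight 9135.09 + insurance 284.30 + delivery 2270.77 + duty 36976.39 = 50113.78
Landed cost = invoice 137038.95 + 50113.78 = 187152.73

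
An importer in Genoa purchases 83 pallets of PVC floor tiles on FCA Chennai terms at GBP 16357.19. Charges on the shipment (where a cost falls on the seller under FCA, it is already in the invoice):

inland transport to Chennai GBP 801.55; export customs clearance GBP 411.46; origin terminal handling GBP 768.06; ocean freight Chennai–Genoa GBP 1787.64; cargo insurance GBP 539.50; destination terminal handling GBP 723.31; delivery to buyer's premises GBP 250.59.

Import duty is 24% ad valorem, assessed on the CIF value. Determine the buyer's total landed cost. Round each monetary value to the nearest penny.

FCA: the seller delivers export-cleared goods to the carrier; the buyer bears costs from that point.
Already in the invoice (seller's account under FCA): inland to port, export clearance — exclude.
CIF value = FCA price + origin terminal + freight + insurance = 16357.19 + 768.06 + 1787.64 + 539.50 = 19452.39
Import duty = 19452.39 × 24% = 4668.57
Buyer bears: origin terminal 768.06 + freight 1787.64 + insurance 539.50 + destination terminal 723.31 + delivery 250.59 + duty 4668.57 = 8737.67
Landed cost = invoice 16357.19 + 8737.67 = 25094.86

Total landed cost: GBP 25094.86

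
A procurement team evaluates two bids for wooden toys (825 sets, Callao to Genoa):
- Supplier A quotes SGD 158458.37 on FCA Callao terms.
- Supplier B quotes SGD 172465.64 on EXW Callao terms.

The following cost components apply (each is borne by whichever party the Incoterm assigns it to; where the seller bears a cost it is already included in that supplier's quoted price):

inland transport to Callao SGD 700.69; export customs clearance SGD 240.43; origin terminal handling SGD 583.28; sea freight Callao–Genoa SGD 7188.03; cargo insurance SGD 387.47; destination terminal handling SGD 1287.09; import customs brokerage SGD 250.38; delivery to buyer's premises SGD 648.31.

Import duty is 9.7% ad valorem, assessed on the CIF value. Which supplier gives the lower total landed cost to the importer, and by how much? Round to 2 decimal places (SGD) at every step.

Supplier A (FCA):
CIF value = FCA price + origin terminal + freight + insurance = 158458.37 + 583.28 + 7188.03 + 387.47 = 166617.15
Import duty = 166617.15 × 9.7% = 16161.86
Buyer bears (A): 583.28 + 7188.03 + 387.47 + 1287.09 + 250.38 + 648.31 = 10344.56
Landed cost (A) = invoice 158458.37 + 10344.56 + duty 16161.86 = 184964.79
Supplier B (EXW):
CIF value = EXW price + inland to port + export clearance + origin terminal + freight + insurance = 172465.64 + 700.69 + 240.43 + 583.28 + 7188.03 + 387.47 = 181565.54
Import duty = 181565.54 × 9.7% = 17611.86
Buyer bears (B): 700.69 + 240.43 + 583.28 + 7188.03 + 387.47 + 1287.09 + 250.38 + 648.31 = 11285.68
Landed cost (B) = invoice 172465.64 + 11285.68 + duty 17611.86 = 201363.18
Difference = |184964.79 − 201363.18| = 16398.39

Supplier A is cheaper by SGD 16398.39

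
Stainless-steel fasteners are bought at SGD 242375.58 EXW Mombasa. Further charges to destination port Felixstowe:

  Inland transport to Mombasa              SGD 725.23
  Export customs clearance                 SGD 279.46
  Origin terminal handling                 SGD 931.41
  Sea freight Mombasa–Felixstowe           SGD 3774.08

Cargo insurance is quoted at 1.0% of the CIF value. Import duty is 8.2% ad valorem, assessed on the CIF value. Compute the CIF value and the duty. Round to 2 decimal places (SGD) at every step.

CIF value: SGD 250591.68; import duty: SGD 20548.52

Let C be the CIF value. C = EXW price + pre-shipment costs + freight + 1.0% × C
C − 1.0% × C = 242375.58 + 725.23 + 279.46 + 931.41 + 3774.08
0.99 × C = 248085.76
C = 248085.76 / 0.99 = 250591.68
Insurance premium = 1.0% × 250591.68 = 2505.92
Import duty = 250591.68 × 8.2% = 20548.52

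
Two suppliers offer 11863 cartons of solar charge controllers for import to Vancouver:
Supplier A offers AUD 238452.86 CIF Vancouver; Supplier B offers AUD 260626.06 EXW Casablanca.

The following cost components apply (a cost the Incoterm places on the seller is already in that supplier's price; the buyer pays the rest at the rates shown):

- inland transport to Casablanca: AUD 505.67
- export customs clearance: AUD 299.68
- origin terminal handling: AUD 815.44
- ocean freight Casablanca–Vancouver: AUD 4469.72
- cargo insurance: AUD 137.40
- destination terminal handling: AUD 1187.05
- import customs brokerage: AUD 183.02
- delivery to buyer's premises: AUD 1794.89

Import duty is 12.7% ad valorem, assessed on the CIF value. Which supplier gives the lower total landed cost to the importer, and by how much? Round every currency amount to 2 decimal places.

Supplier A is cheaper by AUD 32008.05

Supplier A (CIF):
The CIF price already equals the CIF value: 238452.86
Import duty = 238452.86 × 12.7% = 30283.51
Buyer bears (A): 1187.05 + 183.02 + 1794.89 = 3164.96
Landed cost (A) = invoice 238452.86 + 3164.96 + duty 30283.51 = 271901.33
Supplier B (EXW):
CIF value = EXW price + inland to port + export clearance + origin terminal + freight + insurance = 260626.06 + 505.67 + 299.68 + 815.44 + 4469.72 + 137.40 = 266853.97
Import duty = 266853.97 × 12.7% = 33890.45
Buyer bears (B): 505.67 + 299.68 + 815.44 + 4469.72 + 137.40 + 1187.05 + 183.02 + 1794.89 = 9392.87
Landed cost (B) = invoice 260626.06 + 9392.87 + duty 33890.45 = 303909.38
Difference = |271901.33 − 303909.38| = 32008.05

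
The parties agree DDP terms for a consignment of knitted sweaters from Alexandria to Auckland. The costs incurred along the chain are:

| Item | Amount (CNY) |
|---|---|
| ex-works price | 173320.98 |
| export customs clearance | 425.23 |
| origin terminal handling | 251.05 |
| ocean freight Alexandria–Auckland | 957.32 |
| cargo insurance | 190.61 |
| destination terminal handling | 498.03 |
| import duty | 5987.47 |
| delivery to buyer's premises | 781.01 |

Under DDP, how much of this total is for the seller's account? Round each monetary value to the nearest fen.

DDP: the seller bears all costs including import duty.
Seller's account: goods 173320.98 + export clearance 425.23 + origin terminal 251.05 + freight 957.32 + insurance 190.61 + destination terminal 498.03 + duty 5987.47 + delivery 781.01 = 182411.70
Buyer's account: 0.00

Seller's account: CNY 182411.70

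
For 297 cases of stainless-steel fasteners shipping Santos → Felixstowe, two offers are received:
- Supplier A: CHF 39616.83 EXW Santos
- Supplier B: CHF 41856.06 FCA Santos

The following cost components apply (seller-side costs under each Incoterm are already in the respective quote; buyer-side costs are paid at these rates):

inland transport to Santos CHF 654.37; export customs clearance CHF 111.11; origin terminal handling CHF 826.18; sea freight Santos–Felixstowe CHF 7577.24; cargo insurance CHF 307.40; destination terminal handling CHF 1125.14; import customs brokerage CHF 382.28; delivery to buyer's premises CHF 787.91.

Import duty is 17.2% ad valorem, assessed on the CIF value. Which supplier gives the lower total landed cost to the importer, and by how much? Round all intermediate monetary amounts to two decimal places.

Supplier A (EXW):
CIF value = EXW price + inland to port + export clearance + origin terminal + freight + insurance = 39616.83 + 654.37 + 111.11 + 826.18 + 7577.24 + 307.40 = 49093.13
Import duty = 49093.13 × 17.2% = 8444.02
Buyer bears (A): 654.37 + 111.11 + 826.18 + 7577.24 + 307.40 + 1125.14 + 382.28 + 787.91 = 11771.63
Landed cost (A) = invoice 39616.83 + 11771.63 + duty 8444.02 = 59832.48
Supplier B (FCA):
CIF value = FCA price + origin terminal + freight + insurance = 41856.06 + 826.18 + 7577.24 + 307.40 = 50566.88
Import duty = 50566.88 × 17.2% = 8697.50
Buyer bears (B): 826.18 + 7577.24 + 307.40 + 1125.14 + 382.28 + 787.91 = 11006.15
Landed cost (B) = invoice 41856.06 + 11006.15 + duty 8697.50 = 61559.71
Difference = |59832.48 − 61559.71| = 1727.23

Supplier A is cheaper by CHF 1727.23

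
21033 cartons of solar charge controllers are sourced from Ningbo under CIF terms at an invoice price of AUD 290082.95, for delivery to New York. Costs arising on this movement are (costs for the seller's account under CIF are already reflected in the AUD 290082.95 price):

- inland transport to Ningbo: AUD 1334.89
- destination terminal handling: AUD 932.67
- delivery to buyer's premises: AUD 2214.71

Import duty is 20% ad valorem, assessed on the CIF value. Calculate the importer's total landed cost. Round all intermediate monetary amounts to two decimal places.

Total landed cost: AUD 351246.92

CIF: the seller pays costs through ocean freight and marine insurance to the destination port.
Already in the invoice (seller's account under CIF): inland to port — exclude.
The CIF price already equals the CIF value: 290082.95
Import duty = 290082.95 × 20% = 58016.59
Buyer bears: destination terminal 932.67 + delivery 2214.71 + duty 58016.59 = 61163.97
Landed cost = invoice 290082.95 + 61163.97 = 351246.92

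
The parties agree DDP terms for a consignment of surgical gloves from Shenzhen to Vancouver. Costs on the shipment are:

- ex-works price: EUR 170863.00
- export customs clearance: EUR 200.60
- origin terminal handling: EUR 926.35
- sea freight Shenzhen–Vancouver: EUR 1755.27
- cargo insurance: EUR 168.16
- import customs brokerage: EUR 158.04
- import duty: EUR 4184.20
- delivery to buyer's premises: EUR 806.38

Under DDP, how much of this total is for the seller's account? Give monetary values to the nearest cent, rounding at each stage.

Seller's account: EUR 179062.00

DDP: the seller bears all costs including import duty.
Seller's account: goods 170863.00 + export clearance 200.60 + origin terminal 926.35 + freight 1755.27 + insurance 168.16 + brokerage 158.04 + duty 4184.20 + delivery 806.38 = 179062.00
Buyer's account: 0.00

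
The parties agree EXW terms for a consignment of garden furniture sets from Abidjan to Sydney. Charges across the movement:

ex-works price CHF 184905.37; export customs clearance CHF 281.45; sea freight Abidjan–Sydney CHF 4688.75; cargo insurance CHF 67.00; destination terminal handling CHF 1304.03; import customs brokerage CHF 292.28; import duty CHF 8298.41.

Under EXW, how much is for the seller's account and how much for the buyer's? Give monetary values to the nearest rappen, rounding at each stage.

EXW: the seller makes goods available at their premises; the buyer bears all onward costs.
Seller's account: goods 184905.37 = 184905.37
Buyer's account: export clearance 281.45 + freight 4688.75 + insurance 67.00 + destination terminal 1304.03 + brokerage 292.28 + duty 8298.41 = 14931.92

Seller: CHF 184905.37; buyer: CHF 14931.92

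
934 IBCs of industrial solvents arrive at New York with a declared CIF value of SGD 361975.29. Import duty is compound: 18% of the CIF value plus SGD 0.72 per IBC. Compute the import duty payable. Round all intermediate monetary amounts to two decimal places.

Import duty: SGD 65828.03

Ad valorem component: 361975.29 × 18% = 65155.55
Specific component: 934 × 0.72 = 672.48
Import duty = 65155.55 + 672.48 = 65828.03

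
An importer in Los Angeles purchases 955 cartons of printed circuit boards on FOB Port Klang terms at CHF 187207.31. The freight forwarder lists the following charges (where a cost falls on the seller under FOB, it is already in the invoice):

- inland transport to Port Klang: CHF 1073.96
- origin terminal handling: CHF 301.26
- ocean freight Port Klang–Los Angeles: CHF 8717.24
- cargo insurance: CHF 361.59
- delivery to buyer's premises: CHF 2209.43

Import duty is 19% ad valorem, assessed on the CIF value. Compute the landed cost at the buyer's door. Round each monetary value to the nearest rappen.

Total landed cost: CHF 235789.94

FOB: the seller bears costs until goods are on board at the origin port; the buyer bears freight, insurance and all costs thereafter.
Already in the invoice (seller's account under FOB): inland to port, origin terminal — exclude.
CIF value = FOB price + freight + insurance = 187207.31 + 8717.24 + 361.59 = 196286.14
Import duty = 196286.14 × 19% = 37294.37
Buyer bears: freight 8717.24 + insurance 361.59 + delivery 2209.43 + duty 37294.37 = 48582.63
Landed cost = invoice 187207.31 + 48582.63 = 235789.94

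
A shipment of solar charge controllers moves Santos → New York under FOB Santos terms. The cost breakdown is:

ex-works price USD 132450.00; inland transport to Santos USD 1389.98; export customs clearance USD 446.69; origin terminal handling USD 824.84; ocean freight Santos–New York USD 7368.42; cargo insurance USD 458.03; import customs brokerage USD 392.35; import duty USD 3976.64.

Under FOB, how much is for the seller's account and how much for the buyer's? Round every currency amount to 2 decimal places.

Seller: USD 135111.51; buyer: USD 12195.44

FOB: the seller bears costs until goods are on board at the origin port; the buyer bears freight, insurance and all costs thereafter.
Seller's account: goods 132450.00 + inland to port 1389.98 + export clearance 446.69 + origin terminal 824.84 = 135111.51
Buyer's account: freight 7368.42 + insurance 458.03 + brokerage 392.35 + duty 3976.64 = 12195.44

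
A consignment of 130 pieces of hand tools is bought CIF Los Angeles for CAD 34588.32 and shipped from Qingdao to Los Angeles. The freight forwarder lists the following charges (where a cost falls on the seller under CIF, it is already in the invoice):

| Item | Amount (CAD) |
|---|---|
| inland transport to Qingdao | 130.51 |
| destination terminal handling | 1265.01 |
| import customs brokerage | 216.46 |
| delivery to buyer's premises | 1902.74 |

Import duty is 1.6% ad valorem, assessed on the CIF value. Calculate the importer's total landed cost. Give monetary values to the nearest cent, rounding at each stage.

Total landed cost: CAD 38525.94

CIF: the seller pays costs through ocean freight and marine insurance to the destination port.
Already in the invoice (seller's account under CIF): inland to port — exclude.
The CIF price already equals the CIF value: 34588.32
Import duty = 34588.32 × 1.6% = 553.41
Buyer bears: destination terminal 1265.01 + brokerage 216.46 + delivery 1902.74 + duty 553.41 = 3937.62
Landed cost = invoice 34588.32 + 3937.62 = 38525.94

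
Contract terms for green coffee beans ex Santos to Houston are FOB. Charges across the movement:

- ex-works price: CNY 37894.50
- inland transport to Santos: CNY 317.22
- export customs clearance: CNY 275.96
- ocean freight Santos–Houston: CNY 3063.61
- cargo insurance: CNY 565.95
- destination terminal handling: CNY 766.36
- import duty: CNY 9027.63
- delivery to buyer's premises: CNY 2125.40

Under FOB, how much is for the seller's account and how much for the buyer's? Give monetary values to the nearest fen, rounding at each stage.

Seller: CNY 38487.68; buyer: CNY 15548.95

FOB: the seller bears costs until goods are on board at the origin port; the buyer bears freight, insurance and all costs thereafter.
Seller's account: goods 37894.50 + inland to port 317.22 + export clearance 275.96 = 38487.68
Buyer's account: freight 3063.61 + insurance 565.95 + destination terminal 766.36 + duty 9027.63 + delivery 2125.40 = 15548.95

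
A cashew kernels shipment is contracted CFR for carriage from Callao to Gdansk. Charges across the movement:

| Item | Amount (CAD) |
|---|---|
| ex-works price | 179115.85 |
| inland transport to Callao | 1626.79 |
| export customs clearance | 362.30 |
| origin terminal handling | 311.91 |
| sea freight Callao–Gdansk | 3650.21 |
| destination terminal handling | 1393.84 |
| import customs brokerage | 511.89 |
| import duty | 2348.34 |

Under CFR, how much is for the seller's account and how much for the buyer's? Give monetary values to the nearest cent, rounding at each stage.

Seller: CAD 185067.06; buyer: CAD 4254.07

CFR: the seller pays costs through ocean freight to the destination port, but not insurance.
Seller's account: goods 179115.85 + inland to port 1626.79 + export clearance 362.30 + origin terminal 311.91 + freight 3650.21 = 185067.06
Buyer's account: destination terminal 1393.84 + brokerage 511.89 + duty 2348.34 = 4254.07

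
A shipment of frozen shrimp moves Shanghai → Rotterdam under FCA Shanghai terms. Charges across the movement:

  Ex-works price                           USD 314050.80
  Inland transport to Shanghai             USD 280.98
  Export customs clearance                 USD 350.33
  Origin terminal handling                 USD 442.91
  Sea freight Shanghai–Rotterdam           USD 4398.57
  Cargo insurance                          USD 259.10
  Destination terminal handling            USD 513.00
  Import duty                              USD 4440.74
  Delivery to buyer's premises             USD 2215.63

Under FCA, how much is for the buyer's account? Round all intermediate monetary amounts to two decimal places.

FCA: the seller delivers export-cleared goods to the carrier; the buyer bears costs from that point.
Seller's account: goods 314050.80 + inland to port 280.98 + export clearance 350.33 = 314682.11
Buyer's account: origin terminal 442.91 + freight 4398.57 + insurance 259.10 + destination terminal 513.00 + duty 4440.74 + delivery 2215.63 = 12269.95

Buyer's account: USD 12269.95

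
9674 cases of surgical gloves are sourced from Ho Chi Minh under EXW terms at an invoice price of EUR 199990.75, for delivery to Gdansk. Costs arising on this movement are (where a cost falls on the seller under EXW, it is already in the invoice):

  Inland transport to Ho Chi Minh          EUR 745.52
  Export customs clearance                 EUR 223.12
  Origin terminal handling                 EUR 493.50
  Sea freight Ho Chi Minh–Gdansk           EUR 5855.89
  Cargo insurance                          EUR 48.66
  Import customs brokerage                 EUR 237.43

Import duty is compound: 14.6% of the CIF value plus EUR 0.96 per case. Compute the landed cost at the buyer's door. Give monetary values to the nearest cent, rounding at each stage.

EXW: the seller makes goods available at their premises; the buyer bears all onward costs.
CIF value = EXW price + inland to port + export clearance + origin terminal + freight + insurance = 199990.75 + 745.52 + 223.12 + 493.50 + 5855.89 + 48.66 = 207357.44
Ad valorem component: 207357.44 × 14.6% = 30274.19
Specific component: 9674 × 0.96 = 9287.04
Import duty = 30274.19 + 9287.04 = 39561.23
Buyer bears: inland to port 745.52 + export clearance 223.12 + origin terminal 493.50 + freight 5855.89 + insurance 48.66 + brokerage 237.43 + duty 39561.23 = 47165.35
Landed cost = invoice 199990.75 + 47165.35 = 247156.10

Total landed cost: EUR 247156.10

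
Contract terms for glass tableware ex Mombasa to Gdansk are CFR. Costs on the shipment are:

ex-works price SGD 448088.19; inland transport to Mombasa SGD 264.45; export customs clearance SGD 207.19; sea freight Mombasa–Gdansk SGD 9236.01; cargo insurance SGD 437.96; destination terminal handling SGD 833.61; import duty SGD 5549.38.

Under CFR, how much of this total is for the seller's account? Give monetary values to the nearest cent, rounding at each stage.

Seller's account: SGD 457795.84

CFR: the seller pays costs through ocean freight to the destination port, but not insurance.
Seller's account: goods 448088.19 + inland to port 264.45 + export clearance 207.19 + freight 9236.01 = 457795.84
Buyer's account: insurance 437.96 + destination terminal 833.61 + duty 5549.38 = 6820.95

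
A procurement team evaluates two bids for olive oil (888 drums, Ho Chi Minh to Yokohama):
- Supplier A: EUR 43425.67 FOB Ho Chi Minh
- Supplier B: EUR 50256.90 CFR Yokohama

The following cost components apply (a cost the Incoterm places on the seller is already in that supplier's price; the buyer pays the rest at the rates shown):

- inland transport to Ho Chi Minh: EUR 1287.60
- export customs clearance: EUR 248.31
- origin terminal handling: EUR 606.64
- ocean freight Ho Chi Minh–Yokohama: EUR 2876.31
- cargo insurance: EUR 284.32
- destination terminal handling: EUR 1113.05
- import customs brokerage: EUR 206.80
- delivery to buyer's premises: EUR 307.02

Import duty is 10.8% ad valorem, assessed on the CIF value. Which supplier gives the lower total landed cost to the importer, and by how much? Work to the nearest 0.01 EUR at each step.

Supplier A (FOB):
CIF value = FOB price + freight + insurance = 43425.67 + 2876.31 + 284.32 = 46586.30
Import duty = 46586.30 × 10.8% = 5031.32
Buyer bears (A): 2876.31 + 284.32 + 1113.05 + 206.80 + 307.02 = 4787.50
Landed cost (A) = invoice 43425.67 + 4787.50 + duty 5031.32 = 53244.49
Supplier B (CFR):
CIF value = CFR price + insurance = 50256.90 + 284.32 = 50541.22
Import duty = 50541.22 × 10.8% = 5458.45
Buyer bears (B): 284.32 + 1113.05 + 206.80 + 307.02 = 1911.19
Landed cost (B) = invoice 50256.90 + 1911.19 + duty 5458.45 = 57626.54
Difference = |53244.49 − 57626.54| = 4382.05

Supplier A is cheaper by EUR 4382.05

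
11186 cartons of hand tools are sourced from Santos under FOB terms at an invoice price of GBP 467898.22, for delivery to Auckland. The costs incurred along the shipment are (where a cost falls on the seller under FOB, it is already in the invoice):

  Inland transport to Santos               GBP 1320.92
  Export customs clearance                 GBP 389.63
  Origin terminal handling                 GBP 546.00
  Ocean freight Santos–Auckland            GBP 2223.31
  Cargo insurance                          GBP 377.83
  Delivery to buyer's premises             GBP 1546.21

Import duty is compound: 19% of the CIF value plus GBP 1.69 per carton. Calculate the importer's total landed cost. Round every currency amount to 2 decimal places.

Total landed cost: GBP 580344.79

FOB: the seller bears costs until goods are on board at the origin port; the buyer bears freight, insurance and all costs thereafter.
Already in the invoice (seller's account under FOB): inland to port, export clearance, origin terminal — exclude.
CIF value = FOB price + freight + insurance = 467898.22 + 2223.31 + 377.83 = 470499.36
Ad valorem component: 470499.36 × 19% = 89394.88
Specific component: 11186 × 1.69 = 18904.34
Import duty = 89394.88 + 18904.34 = 108299.22
Buyer bears: freight 2223.31 + insurance 377.83 + delivery 1546.21 + duty 108299.22 = 112446.57
Landed cost = invoice 467898.22 + 112446.57 = 580344.79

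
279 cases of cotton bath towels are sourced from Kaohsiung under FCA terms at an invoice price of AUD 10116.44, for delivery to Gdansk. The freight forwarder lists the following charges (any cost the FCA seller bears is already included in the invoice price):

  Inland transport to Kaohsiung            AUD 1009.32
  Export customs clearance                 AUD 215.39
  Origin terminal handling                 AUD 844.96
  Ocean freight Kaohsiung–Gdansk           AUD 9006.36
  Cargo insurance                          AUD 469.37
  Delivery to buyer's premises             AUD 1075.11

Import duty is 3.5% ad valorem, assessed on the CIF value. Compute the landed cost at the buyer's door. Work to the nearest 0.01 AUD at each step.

Total landed cost: AUD 22227.54

FCA: the seller delivers export-cleared goods to the carrier; the buyer bears costs from that point.
Already in the invoice (seller's account under FCA): inland to port, export clearance — exclude.
CIF value = FCA price + origin terminal + freight + insurance = 10116.44 + 844.96 + 9006.36 + 469.37 = 20437.13
Import duty = 20437.13 × 3.5% = 715.30
Buyer bears: origin terminal 844.96 + freight 9006.36 + insurance 469.37 + delivery 1075.11 + duty 715.30 = 12111.10
Landed cost = invoice 10116.44 + 12111.10 = 22227.54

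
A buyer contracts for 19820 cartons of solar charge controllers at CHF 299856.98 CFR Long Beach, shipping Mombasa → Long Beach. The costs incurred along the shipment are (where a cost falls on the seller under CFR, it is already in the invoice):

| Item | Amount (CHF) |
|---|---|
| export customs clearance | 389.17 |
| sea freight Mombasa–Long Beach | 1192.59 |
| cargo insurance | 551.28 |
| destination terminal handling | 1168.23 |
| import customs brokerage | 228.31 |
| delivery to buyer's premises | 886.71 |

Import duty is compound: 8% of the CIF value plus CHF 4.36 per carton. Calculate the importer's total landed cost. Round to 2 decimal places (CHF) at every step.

Total landed cost: CHF 413139.37

CFR: the seller pays costs through ocean freight to the destination port, but not insurance.
Already in the invoice (seller's account under CFR): export clearance, freight — exclude.
CIF value = CFR price + insurance = 299856.98 + 551.28 = 300408.26
Ad valorem component: 300408.26 × 8% = 24032.66
Specific component: 19820 × 4.36 = 86415.20
Import duty = 24032.66 + 86415.20 = 110447.86
Buyer bears: insurance 551.28 + destination terminal 1168.23 + brokerage 228.31 + delivery 886.71 + duty 110447.86 = 113282.39
Landed cost = invoice 299856.98 + 113282.39 = 413139.37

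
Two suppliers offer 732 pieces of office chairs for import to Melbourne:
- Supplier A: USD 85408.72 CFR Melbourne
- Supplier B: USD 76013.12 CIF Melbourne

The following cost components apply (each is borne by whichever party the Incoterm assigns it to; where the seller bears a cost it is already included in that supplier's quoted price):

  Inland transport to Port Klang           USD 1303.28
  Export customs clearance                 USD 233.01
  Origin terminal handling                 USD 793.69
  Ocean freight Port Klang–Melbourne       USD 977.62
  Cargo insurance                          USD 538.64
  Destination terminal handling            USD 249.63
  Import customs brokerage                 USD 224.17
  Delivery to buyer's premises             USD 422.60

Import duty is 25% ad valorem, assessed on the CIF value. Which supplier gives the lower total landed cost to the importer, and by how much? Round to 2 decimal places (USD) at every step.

Supplier A (CFR):
CIF value = CFR price + insurance = 85408.72 + 538.64 = 85947.36
Import duty = 85947.36 × 25% = 21486.84
Buyer bears (A): 538.64 + 249.63 + 224.17 + 422.60 = 1435.04
Landed cost (A) = invoice 85408.72 + 1435.04 + duty 21486.84 = 108330.60
Supplier B (CIF):
The CIF price already equals the CIF value: 76013.12
Import duty = 76013.12 × 25% = 19003.28
Buyer bears (B): 249.63 + 224.17 + 422.60 = 896.40
Landed cost (B) = invoice 76013.12 + 896.40 + duty 19003.28 = 95912.80
Difference = |108330.60 − 95912.80| = 12417.80

Supplier B is cheaper by USD 12417.80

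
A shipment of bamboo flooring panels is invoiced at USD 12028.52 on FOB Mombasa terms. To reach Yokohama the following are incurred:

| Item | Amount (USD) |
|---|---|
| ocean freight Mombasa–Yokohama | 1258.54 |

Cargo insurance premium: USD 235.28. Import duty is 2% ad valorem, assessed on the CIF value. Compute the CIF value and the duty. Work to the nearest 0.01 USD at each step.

CIF value: USD 13522.34; import duty: USD 270.45

CIF = FOB price + freight + insurance
CIF = 12028.52 + 1258.54 + 235.28 = 13522.34
Import duty = 13522.34 × 2% = 270.45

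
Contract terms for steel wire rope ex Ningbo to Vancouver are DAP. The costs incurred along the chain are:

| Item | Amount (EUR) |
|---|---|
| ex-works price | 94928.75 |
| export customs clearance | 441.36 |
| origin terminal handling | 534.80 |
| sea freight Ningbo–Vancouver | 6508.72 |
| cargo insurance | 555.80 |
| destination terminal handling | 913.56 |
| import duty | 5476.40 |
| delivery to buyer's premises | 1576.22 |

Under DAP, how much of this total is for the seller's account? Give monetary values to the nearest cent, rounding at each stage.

DAP: the seller bears all costs to the named destination except import duty and clearance.
Seller's account: goods 94928.75 + export clearance 441.36 + origin terminal 534.80 + freight 6508.72 + insurance 555.80 + destination terminal 913.56 + delivery 1576.22 = 105459.21
Buyer's account: duty 5476.40 = 5476.40

Seller's account: EUR 105459.21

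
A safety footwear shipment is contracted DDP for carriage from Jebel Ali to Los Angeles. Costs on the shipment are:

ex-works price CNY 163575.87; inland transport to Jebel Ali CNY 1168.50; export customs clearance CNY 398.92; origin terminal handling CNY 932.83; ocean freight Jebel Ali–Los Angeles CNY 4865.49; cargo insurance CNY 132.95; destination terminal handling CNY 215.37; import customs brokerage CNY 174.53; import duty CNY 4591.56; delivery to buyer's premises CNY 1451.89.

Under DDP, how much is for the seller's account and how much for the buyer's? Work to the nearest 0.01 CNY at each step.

Seller: CNY 177507.91; buyer: CNY 0.00

DDP: the seller bears all costs including import duty.
Seller's account: goods 163575.87 + inland to port 1168.50 + export clearance 398.92 + origin terminal 932.83 + freight 4865.49 + insurance 132.95 + destination terminal 215.37 + brokerage 174.53 + duty 4591.56 + delivery 1451.89 = 177507.91
Buyer's account: 0.00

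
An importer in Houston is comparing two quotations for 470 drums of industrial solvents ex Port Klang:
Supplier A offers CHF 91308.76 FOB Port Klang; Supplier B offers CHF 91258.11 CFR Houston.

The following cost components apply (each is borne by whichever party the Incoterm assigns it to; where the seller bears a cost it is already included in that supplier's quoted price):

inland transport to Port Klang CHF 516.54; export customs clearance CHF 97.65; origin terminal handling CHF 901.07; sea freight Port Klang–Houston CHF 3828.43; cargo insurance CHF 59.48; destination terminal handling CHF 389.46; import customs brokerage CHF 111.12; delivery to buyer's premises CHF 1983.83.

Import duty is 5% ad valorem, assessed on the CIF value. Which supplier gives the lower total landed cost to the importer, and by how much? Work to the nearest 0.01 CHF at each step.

Supplier A (FOB):
CIF value = FOB price + freight + insurance = 91308.76 + 3828.43 + 59.48 = 95196.67
Import duty = 95196.67 × 5% = 4759.83
Buyer bears (A): 3828.43 + 59.48 + 389.46 + 111.12 + 1983.83 = 6372.32
Landed cost (A) = invoice 91308.76 + 6372.32 + duty 4759.83 = 102440.91
Supplier B (CFR):
CIF value = CFR price + insurance = 91258.11 + 59.48 = 91317.59
Import duty = 91317.59 × 5% = 4565.88
Buyer bears (B): 59.48 + 389.46 + 111.12 + 1983.83 = 2543.89
Landed cost (B) = invoice 91258.11 + 2543.89 + duty 4565.88 = 98367.88
Difference = |102440.91 − 98367.88| = 4073.03

Supplier B is cheaper by CHF 4073.03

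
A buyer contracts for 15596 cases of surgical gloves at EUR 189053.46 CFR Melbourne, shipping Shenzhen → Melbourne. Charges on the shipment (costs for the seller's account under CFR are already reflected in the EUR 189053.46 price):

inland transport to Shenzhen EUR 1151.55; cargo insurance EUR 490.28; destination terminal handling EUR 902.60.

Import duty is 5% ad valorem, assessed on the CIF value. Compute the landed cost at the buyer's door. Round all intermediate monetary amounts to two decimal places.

CFR: the seller pays costs through ocean freight to the destination port, but not insurance.
Already in the invoice (seller's account under CFR): inland to port — exclude.
CIF value = CFR price + insurance = 189053.46 + 490.28 = 189543.74
Import duty = 189543.74 × 5% = 9477.19
Buyer bears: insurance 490.28 + destination terminal 902.60 + duty 9477.19 = 10870.07
Landed cost = invoice 189053.46 + 10870.07 = 199923.53

Total landed cost: EUR 199923.53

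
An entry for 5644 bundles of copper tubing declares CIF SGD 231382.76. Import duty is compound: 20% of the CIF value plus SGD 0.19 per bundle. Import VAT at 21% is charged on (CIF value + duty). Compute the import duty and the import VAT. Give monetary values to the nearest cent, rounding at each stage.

Ad valorem component: 231382.76 × 20% = 46276.55
Specific component: 5644 × 0.19 = 1072.36
Import duty = 46276.55 + 1072.36 = 47348.91
VAT base = CIF + duty = 231382.76 + 47348.91 = 278731.67
Import VAT = 278731.67 × 21% = 58533.65

Import duty: SGD 47348.91; import VAT: SGD 58533.65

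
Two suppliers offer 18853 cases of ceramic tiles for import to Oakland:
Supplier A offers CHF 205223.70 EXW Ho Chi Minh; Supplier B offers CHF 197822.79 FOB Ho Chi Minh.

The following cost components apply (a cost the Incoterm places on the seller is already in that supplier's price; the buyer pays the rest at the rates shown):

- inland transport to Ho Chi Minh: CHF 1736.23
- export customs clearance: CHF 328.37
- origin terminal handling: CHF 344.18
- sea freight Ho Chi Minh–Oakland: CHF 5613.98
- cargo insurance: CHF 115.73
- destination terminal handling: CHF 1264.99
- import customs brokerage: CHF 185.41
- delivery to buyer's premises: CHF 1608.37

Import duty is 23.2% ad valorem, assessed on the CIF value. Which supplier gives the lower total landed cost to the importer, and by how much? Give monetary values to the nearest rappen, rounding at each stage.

Supplier B is cheaper by CHF 12085.54

Supplier A (EXW):
CIF value = EXW price + inland to port + export clearance + origin terminal + freight + insurance = 205223.70 + 1736.23 + 328.37 + 344.18 + 5613.98 + 115.73 = 213362.19
Import duty = 213362.19 × 23.2% = 49500.03
Buyer bears (A): 1736.23 + 328.37 + 344.18 + 5613.98 + 115.73 + 1264.99 + 185.41 + 1608.37 = 11197.26
Landed cost (A) = invoice 205223.70 + 11197.26 + duty 49500.03 = 265920.99
Supplier B (FOB):
CIF value = FOB price + freight + insurance = 197822.79 + 5613.98 + 115.73 = 203552.50
Import duty = 203552.50 × 23.2% = 47224.18
Buyer bears (B): 5613.98 + 115.73 + 1264.99 + 185.41 + 1608.37 = 8788.48
Landed cost (B) = invoice 197822.79 + 8788.48 + duty 47224.18 = 253835.45
Difference = |265920.99 − 253835.45| = 12085.54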